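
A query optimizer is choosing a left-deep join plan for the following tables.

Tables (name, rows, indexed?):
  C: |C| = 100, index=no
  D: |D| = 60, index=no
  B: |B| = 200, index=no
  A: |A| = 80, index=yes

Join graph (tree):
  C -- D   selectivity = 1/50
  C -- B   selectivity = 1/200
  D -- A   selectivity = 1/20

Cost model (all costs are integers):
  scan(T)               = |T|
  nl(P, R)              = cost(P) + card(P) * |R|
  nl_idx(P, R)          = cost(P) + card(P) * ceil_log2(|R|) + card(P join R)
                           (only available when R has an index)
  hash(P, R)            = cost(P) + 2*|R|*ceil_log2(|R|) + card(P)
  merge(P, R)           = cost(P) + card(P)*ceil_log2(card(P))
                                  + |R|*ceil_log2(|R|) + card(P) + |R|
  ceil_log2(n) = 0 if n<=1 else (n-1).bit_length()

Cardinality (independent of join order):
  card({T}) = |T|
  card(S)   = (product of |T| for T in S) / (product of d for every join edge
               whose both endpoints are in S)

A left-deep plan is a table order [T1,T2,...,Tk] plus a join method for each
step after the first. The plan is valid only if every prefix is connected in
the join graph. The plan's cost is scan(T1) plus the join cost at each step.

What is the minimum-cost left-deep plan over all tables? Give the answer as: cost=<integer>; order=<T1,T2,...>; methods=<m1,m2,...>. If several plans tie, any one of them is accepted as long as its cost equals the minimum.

cost=3860; order=B,C,D,A; methods=hash,hash,hash

Selinger DP (subsets sized 1..n):
  {C}: scan cost=100, card=100
  {D}: scan cost=60, card=60
  {B}: scan cost=200, card=200
  {A}: scan cost=80, card=80
  {CD}: card=120; try (D,hash)→920, (C,merge)→1280, (D,merge)→1320, (C,hash)→1520, (C,nl)→6060, (D,nl)→6100; best=920 via (D,hash)
  {BC}: card=100; try (C,hash)→1800, (B,merge)→2700, (C,merge)→2800, (B,hash)→3400, (B,nl)→20100, (C,nl)→20200; best=1800 via (C,hash)
  {AD}: card=240; try (A,nl_idx)→720, (D,hash)→880, (A,merge)→1120, (D,merge)→1140, (A,hash)→1240, (A,nl)→4860 …(+1); best=720 via (A,nl_idx)
  {BCD}: card=120; try (D,hash)→2620, (D,merge)→3020, (B,merge)→3680, (B,hash)→4240, (D,nl)→7800, (B,nl)→24920; best=2620 via (D,hash)
  {ACD}: card=480; try (A,hash)→2160, (A,nl_idx)→2240, (C,hash)→2360, (A,merge)→2520, (C,merge)→3680, (A,nl)→10520 …(+1); best=2160 via (A,hash)
  {ABCD}: card=480; try (A,hash)→3860, (A,nl_idx)→3940, (A,merge)→4220, (B,hash)→5840, (B,merge)→8760, (A,nl)→12220 …(+1); best=3860 via (A,hash)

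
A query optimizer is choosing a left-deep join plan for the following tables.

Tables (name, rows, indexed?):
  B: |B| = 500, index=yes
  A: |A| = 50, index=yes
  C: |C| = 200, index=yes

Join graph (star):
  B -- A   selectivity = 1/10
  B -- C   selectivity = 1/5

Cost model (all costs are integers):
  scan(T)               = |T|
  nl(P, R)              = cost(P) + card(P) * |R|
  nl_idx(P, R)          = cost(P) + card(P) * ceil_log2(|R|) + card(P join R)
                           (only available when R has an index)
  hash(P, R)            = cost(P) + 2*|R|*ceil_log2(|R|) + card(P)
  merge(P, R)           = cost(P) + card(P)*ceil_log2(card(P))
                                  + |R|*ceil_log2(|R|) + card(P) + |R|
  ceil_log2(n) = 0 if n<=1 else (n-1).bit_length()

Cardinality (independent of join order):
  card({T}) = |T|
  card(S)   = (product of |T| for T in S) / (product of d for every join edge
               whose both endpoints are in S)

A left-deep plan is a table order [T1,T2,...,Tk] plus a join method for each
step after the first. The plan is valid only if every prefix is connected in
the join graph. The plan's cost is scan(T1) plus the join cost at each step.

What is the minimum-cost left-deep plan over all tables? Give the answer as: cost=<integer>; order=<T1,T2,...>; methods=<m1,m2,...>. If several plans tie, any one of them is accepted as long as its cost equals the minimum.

cost=7300; order=B,A,C; methods=hash,hash

Selinger DP (subsets sized 1..n):
  {B}: scan cost=500, card=500
  {A}: scan cost=50, card=50
  {C}: scan cost=200, card=200
  {AB}: card=2500; try (A,hash)→1600, (B,nl_idx)→3000, (B,merge)→5400, (A,merge)→5850, (A,nl_idx)→6000, (B,hash)→9100 …(+2); best=1600 via (A,hash)
  {BC}: card=20000; try (C,hash)→4200, (B,merge)→7000, (C,merge)→7300, (B,hash)→9400, (B,nl_idx)→22000, (C,nl_idx)→24500 …(+2); best=4200 via (C,hash)
  {ABC}: card=100000; try (C,hash)→7300, (A,hash)→24800, (C,merge)→35900, (C,nl_idx)→121600, (A,nl_idx)→224200, (A,merge)→324550 …(+2); best=7300 via (C,hash)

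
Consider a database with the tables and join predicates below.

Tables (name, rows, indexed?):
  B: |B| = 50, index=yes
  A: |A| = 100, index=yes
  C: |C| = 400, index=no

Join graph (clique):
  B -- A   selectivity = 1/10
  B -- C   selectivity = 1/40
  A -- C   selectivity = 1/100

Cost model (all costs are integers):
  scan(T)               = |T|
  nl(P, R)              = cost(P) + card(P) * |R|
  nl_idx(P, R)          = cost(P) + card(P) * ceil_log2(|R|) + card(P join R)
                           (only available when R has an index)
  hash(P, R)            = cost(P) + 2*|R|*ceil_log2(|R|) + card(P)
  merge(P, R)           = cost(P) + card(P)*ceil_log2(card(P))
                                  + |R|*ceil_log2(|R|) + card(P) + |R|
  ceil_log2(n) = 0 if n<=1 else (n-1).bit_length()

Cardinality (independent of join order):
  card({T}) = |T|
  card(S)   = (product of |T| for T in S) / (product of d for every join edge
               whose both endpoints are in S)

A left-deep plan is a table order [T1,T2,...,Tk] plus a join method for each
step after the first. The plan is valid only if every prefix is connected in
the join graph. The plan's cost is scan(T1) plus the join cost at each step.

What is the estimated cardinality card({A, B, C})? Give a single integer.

Tables in S: A(100), B(50), C(400)
Edges inside S: B-A(d=10), B-C(d=40), A-C(d=100)
numerator = 100 * 50 * 400 = 2000000
denominator = 10 * 40 * 100 = 40000
card(S) = 2000000 / 40000 = 50

50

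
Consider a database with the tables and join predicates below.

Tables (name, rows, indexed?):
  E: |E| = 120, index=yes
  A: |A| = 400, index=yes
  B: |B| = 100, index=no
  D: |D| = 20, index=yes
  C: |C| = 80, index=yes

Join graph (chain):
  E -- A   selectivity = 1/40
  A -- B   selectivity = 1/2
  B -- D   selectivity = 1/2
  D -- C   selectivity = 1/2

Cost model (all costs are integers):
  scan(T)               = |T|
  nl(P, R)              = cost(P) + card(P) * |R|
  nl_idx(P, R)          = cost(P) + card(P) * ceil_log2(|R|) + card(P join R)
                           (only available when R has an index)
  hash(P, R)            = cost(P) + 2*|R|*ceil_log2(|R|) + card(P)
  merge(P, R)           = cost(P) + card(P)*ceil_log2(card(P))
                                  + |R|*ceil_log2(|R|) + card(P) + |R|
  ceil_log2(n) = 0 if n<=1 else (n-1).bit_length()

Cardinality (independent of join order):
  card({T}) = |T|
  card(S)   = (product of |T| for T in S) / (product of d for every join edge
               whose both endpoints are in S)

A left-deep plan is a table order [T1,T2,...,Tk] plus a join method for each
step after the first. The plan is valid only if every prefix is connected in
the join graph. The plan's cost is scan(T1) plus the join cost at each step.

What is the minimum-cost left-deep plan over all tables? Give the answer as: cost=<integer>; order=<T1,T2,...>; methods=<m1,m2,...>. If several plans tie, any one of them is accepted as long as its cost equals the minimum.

cost=666320; order=E,A,B,D,C; methods=nl_idx,hash,hash,hash

Selinger DP (subsets sized 1..n):
  {E}: scan cost=120, card=120
  {A}: scan cost=400, card=400
  {B}: scan cost=100, card=100
  {D}: scan cost=20, card=20
  {C}: scan cost=80, card=80
  {AE}: card=1200; try (A,nl_idx)→2400, (E,hash)→2480, (E,nl_idx)→4400, (A,merge)→5080, (E,merge)→5360, (A,hash)→7440 …(+2); best=2400 via (A,nl_idx)
  {AB}: card=20000; try (B,hash)→2200, (A,merge)→4900, (B,merge)→5200, (A,hash)→7400, (A,nl_idx)→21000, (A,nl)→40100 …(+1); best=2200 via (B,hash)
  {BD}: card=1000; try (D,hash)→400, (B,merge)→940, (D,merge)→1020, (B,hash)→1440, (D,nl_idx)→1600, (B,nl)→2020 …(+1); best=400 via (D,hash)
  {CD}: card=800; try (D,hash)→360, (C,merge)→780, (D,merge)→840, (C,nl_idx)→960, (C,hash)→1160, (D,nl_idx)→1280 …(+2); best=360 via (D,hash)
  {ABE}: card=60000; try (B,hash)→5000, (B,merge)→17600, (E,hash)→23880, (B,nl)→122400, (E,nl_idx)→202200, (E,merge)→323160 …(+1); best=5000 via (B,hash)
  {ABD}: card=200000; try (A,hash)→8600, (A,merge)→15400, (D,hash)→22400, (A,nl_idx)→209400, (D,nl_idx)→302200, (D,merge)→322320 …(+2); best=8600 via (A,hash)
  {BCD}: card=40000; try (C,hash)→2520, (B,hash)→2560, (B,merge)→9960, (C,merge)→12040, (C,nl_idx)→47400, (B,nl)→80360 …(+1); best=2520 via (C,hash)
  {ABDE}: card=600000; try (D,hash)→65200, (E,hash)→210280, (D,nl_idx)→905000, (D,merge)→1025120, (D,nl)→1205000, (E,nl_idx)→2008600 …(+2); best=65200 via (D,hash)
  {ABCD}: card=8000000; try (A,hash)→49720, (C,hash)→209720, (A,merge)→686520, (C,merge)→3809240, (A,nl_idx)→8362520, (C,nl_idx)→9408600 …(+2); best=49720 via (A,hash)
  {ABCDE}: card=24000000; try (C,hash)→666320, (E,hash)→8051400, (C,merge)→12665840, (C,nl_idx)→28265200, (C,nl)→48065200, (E,nl_idx)→80049720 …(+2); best=666320 via (C,hash)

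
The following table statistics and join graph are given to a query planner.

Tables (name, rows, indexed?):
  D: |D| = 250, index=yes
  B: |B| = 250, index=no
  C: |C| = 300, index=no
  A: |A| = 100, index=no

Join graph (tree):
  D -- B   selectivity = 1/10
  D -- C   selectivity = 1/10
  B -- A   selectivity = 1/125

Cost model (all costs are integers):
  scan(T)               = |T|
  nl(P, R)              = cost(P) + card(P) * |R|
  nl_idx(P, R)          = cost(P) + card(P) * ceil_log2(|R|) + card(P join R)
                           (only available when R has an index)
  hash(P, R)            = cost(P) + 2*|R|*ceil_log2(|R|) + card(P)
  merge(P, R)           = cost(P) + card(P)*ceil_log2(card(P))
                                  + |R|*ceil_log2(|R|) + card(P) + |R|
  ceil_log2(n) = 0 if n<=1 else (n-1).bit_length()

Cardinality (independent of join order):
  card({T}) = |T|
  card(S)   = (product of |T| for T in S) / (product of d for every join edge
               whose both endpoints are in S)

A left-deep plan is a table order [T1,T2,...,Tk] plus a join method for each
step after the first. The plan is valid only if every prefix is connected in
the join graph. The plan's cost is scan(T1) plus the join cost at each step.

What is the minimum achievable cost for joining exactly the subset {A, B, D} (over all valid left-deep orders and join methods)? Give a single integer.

Selinger DP over subsets of {A,B,D}:
  {D}: scan cost=250, card=250
  {B}: scan cost=250, card=250
  {A}: scan cost=100, card=100
  {BD}: card=6250; try (D,hash)→4500, (B,hash)→4500, (D,merge)→4750, (B,merge)→4750, (D,nl_idx)→8500, (D,nl)→62750 …(+1); best=4500 via (D,hash)
  {AB}: card=200; try (A,hash)→1900, (B,merge)→3150, (A,merge)→3300, (B,hash)→4200, (B,nl)→25100, (A,nl)→25250; best=1900 via (A,hash)
  {ABD}: card=5000; try (D,merge)→5950, (D,hash)→6100, (D,nl_idx)→8500, (A,hash)→12150, (D,nl)→51900, (A,merge)→92800 …(+1); best=5950 via (D,merge)

5950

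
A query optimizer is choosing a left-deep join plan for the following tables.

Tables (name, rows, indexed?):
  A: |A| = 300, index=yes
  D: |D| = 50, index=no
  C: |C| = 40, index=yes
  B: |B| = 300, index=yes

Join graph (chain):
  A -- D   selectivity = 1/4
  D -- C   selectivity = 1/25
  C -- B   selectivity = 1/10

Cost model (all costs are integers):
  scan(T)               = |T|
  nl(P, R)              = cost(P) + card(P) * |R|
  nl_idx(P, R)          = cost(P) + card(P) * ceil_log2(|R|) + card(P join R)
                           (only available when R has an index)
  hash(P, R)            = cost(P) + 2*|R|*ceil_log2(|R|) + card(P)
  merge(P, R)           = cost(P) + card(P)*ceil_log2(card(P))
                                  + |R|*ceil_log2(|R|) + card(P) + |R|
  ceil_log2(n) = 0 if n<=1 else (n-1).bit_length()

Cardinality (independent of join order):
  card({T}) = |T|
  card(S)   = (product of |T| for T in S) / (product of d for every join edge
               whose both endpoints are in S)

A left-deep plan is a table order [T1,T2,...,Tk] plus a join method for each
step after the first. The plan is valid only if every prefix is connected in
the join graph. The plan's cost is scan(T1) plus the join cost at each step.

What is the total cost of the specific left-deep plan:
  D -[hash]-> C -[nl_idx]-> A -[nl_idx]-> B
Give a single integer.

241300

step 1: scan D: cost=50, card=50
step 2: join C via hash
    card(P join C) = 50*40/(25) = 80
    cost = 50 + 2*40*6 + 50 = 580
step 3: join A via nl_idx
    card(P join A) = 80*300/(4) = 6000
    cost = 580 + 80*9 + 6000 = 7300
step 4: join B via nl_idx
    card(P join B) = 6000*300/(10) = 180000
    cost = 7300 + 6000*9 + 180000 = 241300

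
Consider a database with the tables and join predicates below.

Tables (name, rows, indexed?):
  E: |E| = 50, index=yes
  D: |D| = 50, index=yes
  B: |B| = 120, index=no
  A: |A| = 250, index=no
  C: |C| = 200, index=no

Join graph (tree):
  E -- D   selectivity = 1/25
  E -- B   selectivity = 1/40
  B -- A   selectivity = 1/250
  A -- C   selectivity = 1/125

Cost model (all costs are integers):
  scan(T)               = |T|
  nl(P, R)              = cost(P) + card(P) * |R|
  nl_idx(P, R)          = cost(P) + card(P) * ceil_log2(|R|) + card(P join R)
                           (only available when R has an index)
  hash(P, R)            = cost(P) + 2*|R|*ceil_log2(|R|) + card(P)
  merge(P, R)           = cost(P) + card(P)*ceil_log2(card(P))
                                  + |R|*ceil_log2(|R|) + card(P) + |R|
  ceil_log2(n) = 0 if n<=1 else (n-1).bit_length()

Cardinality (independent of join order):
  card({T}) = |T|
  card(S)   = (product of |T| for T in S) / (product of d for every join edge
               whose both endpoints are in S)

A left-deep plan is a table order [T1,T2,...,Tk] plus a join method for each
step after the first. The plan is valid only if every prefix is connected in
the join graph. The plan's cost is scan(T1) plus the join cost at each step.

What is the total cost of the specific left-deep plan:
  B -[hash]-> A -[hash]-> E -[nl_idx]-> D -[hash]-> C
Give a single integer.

step 1: scan B: cost=120, card=120
step 2: join A via hash
    card(P join A) = 120*250/(250) = 120
    cost = 120 + 2*250*8 + 120 = 4240
step 3: join E via hash
    card(P join E) = 120*50/(40) = 150
    cost = 4240 + 2*50*6 + 120 = 4960
step 4: join D via nl_idx
    card(P join D) = 150*50/(25) = 300
    cost = 4960 + 150*6 + 300 = 6160
step 5: join C via hash
    card(P join C) = 300*200/(125) = 480
    cost = 6160 + 2*200*8 + 300 = 9660

9660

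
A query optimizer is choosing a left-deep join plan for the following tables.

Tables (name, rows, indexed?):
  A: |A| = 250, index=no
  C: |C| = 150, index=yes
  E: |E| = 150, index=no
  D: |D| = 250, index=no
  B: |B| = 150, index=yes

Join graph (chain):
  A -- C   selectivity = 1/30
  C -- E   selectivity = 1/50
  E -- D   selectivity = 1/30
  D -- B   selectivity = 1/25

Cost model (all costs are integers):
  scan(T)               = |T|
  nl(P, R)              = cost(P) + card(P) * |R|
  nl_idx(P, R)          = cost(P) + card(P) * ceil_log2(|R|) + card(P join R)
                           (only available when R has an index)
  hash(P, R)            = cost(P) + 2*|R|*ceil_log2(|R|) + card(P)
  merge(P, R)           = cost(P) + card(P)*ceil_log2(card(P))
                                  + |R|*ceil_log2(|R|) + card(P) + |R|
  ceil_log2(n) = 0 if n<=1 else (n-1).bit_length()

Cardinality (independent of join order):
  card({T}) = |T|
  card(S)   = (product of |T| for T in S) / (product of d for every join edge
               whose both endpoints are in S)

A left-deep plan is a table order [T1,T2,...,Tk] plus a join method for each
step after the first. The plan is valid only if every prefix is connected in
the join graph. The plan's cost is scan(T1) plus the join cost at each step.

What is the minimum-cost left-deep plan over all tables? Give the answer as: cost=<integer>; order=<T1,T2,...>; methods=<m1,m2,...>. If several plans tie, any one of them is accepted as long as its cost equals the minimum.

cost=38900; order=E,C,D,B,A; methods=nl_idx,hash,hash,hash

Selinger DP (subsets sized 1..n):
  {A}: scan cost=250, card=250
  {C}: scan cost=150, card=150
  {E}: scan cost=150, card=150
  {D}: scan cost=250, card=250
  {B}: scan cost=150, card=150
  {AC}: card=1250; try (C,hash)→2900, (C,nl_idx)→3500, (A,merge)→3750, (C,merge)→3850, (A,hash)→4300, (A,nl)→37650 …(+1); best=2900 via (C,hash)
  {CE}: card=450; try (C,nl_idx)→1800, (E,hash)→2700, (C,hash)→2700, (E,merge)→2850, (C,merge)→2850, (E,nl)→22650 …(+1); best=1800 via (C,nl_idx)
  {DE}: card=1250; try (E,hash)→2900, (D,merge)→3750, (E,merge)→3850, (D,hash)→4300, (D,nl)→37650, (E,nl)→37750; best=2900 via (E,hash)
  {BD}: card=1500; try (B,hash)→2900, (D,merge)→3750, (B,nl_idx)→3750, (B,merge)→3850, (D,hash)→4300, (D,nl)→37650 …(+1); best=2900 via (B,hash)
  {ACE}: card=3750; try (A,hash)→6250, (E,hash)→6550, (A,merge)→8550, (E,merge)→19250, (A,nl)→114300, (E,nl)→190400; best=6250 via (A,hash)
  {CDE}: card=3750; try (D,hash)→6250, (C,hash)→6550, (D,merge)→8550, (C,nl_idx)→16650, (C,merge)→19250, (D,nl)→114300 …(+1); best=6250 via (D,hash)
  {BDE}: card=7500; try (B,hash)→6550, (E,hash)→6800, (B,merge)→19250, (B,nl_idx)→20400, (E,merge)→22250, (B,nl)→190400 …(+1); best=6550 via (B,hash)
  {ACDE}: card=31250; try (D,hash)→14000, (A,hash)→14000, (D,merge)→57250, (A,merge)→57250, (D,nl)→943750, (A,nl)→943750; best=14000 via (D,hash)
  {BCDE}: card=22500; try (B,hash)→12400, (C,hash)→16450, (B,merge)→56350, (B,nl_idx)→58750, (C,nl_idx)→89050, (C,merge)→112900 …(+2); best=12400 via (B,hash)
  {ABCDE}: card=187500; try (A,hash)→38900, (B,hash)→47650, (A,merge)→374650, (B,nl_idx)→451500, (B,merge)→515350, (B,nl)→4701500 …(+1); best=38900 via (A,hash)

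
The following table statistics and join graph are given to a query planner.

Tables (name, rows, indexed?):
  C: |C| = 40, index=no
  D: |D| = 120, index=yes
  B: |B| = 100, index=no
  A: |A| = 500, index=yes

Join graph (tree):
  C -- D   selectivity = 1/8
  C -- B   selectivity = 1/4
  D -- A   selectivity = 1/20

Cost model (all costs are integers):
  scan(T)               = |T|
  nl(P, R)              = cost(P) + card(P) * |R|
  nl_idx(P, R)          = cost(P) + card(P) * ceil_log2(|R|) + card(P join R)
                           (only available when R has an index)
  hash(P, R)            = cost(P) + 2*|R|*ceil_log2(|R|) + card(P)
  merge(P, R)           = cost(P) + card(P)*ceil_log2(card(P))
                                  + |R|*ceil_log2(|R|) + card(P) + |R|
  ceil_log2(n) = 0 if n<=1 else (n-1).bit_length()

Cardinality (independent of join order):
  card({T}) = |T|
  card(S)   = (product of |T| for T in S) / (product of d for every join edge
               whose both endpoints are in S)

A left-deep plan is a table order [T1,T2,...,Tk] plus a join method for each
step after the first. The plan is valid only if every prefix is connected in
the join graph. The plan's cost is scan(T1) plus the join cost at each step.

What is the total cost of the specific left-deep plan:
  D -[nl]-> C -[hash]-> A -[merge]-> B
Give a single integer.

step 1: scan D: cost=120, card=120
step 2: join C via nl
    card(P join C) = 120*40/(8) = 600
    cost = 120 + 120*40 = 4920
step 3: join A via hash
    card(P join A) = 600*500/(20) = 15000
    cost = 4920 + 2*500*9 + 600 = 14520
step 4: join B via merge
    card(P join B) = 15000*100/(4) = 375000
    cost = 14520 + 15000*14 + 100*7 + 15000 + 100 = 240320

240320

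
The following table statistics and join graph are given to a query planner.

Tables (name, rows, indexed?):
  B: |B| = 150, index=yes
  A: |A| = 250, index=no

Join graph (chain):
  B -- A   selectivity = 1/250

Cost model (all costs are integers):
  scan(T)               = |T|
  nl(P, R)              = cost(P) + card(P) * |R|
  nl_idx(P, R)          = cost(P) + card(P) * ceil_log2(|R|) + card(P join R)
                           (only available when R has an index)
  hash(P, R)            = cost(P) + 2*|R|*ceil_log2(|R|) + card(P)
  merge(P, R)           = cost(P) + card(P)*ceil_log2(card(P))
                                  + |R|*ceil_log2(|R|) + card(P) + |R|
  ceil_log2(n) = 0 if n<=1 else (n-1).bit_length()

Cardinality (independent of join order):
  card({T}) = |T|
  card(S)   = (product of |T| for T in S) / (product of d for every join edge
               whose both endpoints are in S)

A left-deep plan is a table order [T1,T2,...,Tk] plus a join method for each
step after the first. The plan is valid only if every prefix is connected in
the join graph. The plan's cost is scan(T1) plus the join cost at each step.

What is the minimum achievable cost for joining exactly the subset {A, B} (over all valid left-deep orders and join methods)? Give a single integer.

Selinger DP over subsets of {A,B}:
  {B}: scan cost=150, card=150
  {A}: scan cost=250, card=250
  {AB}: card=150; try (B,nl_idx)→2400, (B,hash)→2900, (A,merge)→3750, (B,merge)→3850, (A,hash)→4300, (A,nl)→37650 …(+1); best=2400 via (B,nl_idx)

2400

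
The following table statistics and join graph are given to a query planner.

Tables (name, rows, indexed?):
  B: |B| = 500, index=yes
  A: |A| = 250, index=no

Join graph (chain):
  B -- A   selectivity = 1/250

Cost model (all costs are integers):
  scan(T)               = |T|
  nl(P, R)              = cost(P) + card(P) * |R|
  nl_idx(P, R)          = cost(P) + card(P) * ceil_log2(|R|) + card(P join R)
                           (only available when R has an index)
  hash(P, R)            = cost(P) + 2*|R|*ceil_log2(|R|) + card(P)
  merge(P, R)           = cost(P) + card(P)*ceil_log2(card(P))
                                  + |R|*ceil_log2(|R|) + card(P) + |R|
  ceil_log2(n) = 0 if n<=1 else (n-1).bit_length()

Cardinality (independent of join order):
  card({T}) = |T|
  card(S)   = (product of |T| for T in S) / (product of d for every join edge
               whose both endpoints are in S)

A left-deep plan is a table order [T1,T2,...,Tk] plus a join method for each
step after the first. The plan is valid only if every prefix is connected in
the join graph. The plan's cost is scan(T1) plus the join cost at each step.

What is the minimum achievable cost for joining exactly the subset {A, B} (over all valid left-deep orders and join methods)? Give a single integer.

3000

Selinger DP over subsets of {A,B}:
  {B}: scan cost=500, card=500
  {A}: scan cost=250, card=250
  {AB}: card=500; try (B,nl_idx)→3000, (A,hash)→5000, (B,merge)→7500, (A,merge)→7750, (B,hash)→9500, (B,nl)→125250 …(+1); best=3000 via (B,nl_idx)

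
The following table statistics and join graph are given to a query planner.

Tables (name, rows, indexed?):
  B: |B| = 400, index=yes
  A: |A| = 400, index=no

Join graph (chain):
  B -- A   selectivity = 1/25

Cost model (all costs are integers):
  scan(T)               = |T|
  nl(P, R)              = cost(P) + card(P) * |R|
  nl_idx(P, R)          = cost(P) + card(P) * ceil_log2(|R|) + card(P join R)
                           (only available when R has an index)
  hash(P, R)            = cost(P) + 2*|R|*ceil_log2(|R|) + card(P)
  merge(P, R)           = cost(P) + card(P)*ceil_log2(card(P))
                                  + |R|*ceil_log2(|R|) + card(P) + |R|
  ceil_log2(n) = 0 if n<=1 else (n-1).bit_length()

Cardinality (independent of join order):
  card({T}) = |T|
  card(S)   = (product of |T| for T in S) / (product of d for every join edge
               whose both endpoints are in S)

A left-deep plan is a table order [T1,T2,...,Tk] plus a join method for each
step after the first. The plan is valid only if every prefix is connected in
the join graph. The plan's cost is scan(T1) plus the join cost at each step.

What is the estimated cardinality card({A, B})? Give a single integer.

6400

Tables in S: A(400), B(400)
Edges inside S: B-A(d=25)
numerator = 400 * 400 = 160000
denominator = 25 = 25
card(S) = 160000 / 25 = 6400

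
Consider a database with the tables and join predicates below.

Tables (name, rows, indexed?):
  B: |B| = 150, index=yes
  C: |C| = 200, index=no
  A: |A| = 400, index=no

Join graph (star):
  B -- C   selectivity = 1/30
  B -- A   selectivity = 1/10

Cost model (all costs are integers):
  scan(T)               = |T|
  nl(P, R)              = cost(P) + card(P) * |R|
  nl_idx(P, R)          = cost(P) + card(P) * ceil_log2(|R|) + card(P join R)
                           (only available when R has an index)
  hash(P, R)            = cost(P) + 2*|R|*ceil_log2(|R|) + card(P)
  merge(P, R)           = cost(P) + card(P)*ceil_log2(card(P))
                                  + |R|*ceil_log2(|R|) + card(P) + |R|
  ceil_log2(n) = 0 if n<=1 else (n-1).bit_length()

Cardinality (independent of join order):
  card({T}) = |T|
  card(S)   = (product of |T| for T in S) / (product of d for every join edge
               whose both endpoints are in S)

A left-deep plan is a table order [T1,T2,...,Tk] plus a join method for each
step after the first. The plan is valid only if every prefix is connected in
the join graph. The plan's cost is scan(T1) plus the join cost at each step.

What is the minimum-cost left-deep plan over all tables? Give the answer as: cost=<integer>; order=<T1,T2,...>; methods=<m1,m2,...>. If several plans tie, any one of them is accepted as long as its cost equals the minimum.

Selinger DP (subsets sized 1..n):
  {B}: scan cost=150, card=150
  {C}: scan cost=200, card=200
  {A}: scan cost=400, card=400
  {BC}: card=1000; try (B,hash)→2800, (B,nl_idx)→2800, (C,merge)→3300, (B,merge)→3350, (C,hash)→3500, (C,nl)→30150 …(+1); best=2800 via (B,hash)
  {AB}: card=6000; try (B,hash)→3200, (A,merge)→5500, (B,merge)→5750, (A,hash)→7500, (B,nl_idx)→9600, (A,nl)→60150 …(+1); best=3200 via (B,hash)
  {ABC}: card=40000; try (A,hash)→11000, (C,hash)→12400, (A,merge)→17800, (C,merge)→89000, (A,nl)→402800, (C,nl)→1203200; best=11000 via (A,hash)

cost=11000; order=C,B,A; methods=hash,hash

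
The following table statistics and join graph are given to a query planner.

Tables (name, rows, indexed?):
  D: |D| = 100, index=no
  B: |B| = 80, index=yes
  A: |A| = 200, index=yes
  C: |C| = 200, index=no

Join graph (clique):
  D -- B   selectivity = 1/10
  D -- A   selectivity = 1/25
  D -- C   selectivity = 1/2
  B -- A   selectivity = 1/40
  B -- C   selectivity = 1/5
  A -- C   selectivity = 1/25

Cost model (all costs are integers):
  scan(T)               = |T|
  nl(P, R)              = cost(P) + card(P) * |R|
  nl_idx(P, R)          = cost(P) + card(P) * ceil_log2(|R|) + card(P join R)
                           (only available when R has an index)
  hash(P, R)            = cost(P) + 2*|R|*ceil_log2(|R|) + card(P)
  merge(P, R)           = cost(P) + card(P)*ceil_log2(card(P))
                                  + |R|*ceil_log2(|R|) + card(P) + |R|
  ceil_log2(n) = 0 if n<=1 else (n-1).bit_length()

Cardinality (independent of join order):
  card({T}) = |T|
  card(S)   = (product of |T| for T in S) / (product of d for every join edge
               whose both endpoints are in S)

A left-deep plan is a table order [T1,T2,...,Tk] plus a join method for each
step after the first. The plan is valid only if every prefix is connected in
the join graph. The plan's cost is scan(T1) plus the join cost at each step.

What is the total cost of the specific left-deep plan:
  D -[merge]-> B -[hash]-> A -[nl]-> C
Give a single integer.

step 1: scan D: cost=100, card=100
step 2: join B via merge
    card(P join B) = 100*80/(10) = 800
    cost = 100 + 100*7 + 80*7 + 100 + 80 = 1540
step 3: join A via hash
    card(P join A) = 800*200/(25*40) = 160
    cost = 1540 + 2*200*8 + 800 = 5540
step 4: join C via nl
    card(P join C) = 160*200/(2*5*25) = 128
    cost = 5540 + 160*200 = 37540

37540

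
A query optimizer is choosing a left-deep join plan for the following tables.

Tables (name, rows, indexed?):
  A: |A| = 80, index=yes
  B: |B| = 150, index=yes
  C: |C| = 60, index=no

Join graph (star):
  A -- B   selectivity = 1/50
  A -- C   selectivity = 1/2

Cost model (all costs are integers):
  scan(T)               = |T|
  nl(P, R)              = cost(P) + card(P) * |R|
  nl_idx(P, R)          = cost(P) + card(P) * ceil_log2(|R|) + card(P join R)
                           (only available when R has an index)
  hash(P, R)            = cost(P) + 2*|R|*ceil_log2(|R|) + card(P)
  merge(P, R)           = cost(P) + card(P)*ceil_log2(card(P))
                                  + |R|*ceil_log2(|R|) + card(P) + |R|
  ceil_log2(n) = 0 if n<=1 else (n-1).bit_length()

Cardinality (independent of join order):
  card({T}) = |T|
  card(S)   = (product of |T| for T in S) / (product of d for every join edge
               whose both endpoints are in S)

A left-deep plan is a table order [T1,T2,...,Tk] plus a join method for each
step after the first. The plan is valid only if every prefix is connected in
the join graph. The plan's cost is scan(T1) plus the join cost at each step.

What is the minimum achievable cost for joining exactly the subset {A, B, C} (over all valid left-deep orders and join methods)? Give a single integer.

1920

Selinger DP over subsets of {A,B,C}:
  {A}: scan cost=80, card=80
  {B}: scan cost=150, card=150
  {C}: scan cost=60, card=60
  {AB}: card=240; try (B,nl_idx)→960, (A,hash)→1420, (A,nl_idx)→1440, (B,merge)→2070, (A,merge)→2140, (B,hash)→2560 …(+2); best=960 via (B,nl_idx)
  {AC}: card=2400; try (C,hash)→880, (A,merge)→1120, (C,merge)→1140, (A,hash)→1240, (A,nl_idx)→2880, (A,nl)→4860 …(+1); best=880 via (C,hash)
  {ABC}: card=7200; try (C,hash)→1920, (C,merge)→3540, (B,hash)→5680, (C,nl)→15360, (B,nl_idx)→27280, (B,merge)→33430 …(+1); best=1920 via (C,hash)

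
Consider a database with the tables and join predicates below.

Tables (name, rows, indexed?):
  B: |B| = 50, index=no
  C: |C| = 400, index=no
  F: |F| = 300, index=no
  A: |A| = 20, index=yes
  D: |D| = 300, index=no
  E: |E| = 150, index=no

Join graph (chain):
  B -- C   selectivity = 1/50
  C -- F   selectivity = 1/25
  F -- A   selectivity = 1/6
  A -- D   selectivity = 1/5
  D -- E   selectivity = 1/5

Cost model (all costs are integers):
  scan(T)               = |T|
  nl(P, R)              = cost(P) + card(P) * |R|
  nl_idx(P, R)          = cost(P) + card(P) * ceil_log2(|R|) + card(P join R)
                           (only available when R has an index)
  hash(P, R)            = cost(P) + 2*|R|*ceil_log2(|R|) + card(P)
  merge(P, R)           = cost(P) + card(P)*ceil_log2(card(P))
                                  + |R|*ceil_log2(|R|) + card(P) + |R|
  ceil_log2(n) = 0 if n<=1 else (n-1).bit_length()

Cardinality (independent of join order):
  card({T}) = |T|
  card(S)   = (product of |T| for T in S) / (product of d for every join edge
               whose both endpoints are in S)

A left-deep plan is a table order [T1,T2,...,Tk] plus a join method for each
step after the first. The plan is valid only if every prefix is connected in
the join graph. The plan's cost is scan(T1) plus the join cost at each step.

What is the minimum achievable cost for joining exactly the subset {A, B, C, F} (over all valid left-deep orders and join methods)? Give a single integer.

Selinger DP over subsets of {A,B,C,F}:
  {B}: scan cost=50, card=50
  {C}: scan cost=400, card=400
  {F}: scan cost=300, card=300
  {A}: scan cost=20, card=20
  {BC}: card=400; try (B,hash)→1400, (C,merge)→4400, (B,merge)→4750, (C,hash)→7300, (C,nl)→20050, (B,nl)→20400; best=1400 via (B,hash)
  {CF}: card=4800; try (F,hash)→6200, (C,merge)→7300, (F,merge)→7400, (C,hash)→7800, (C,nl)→120300, (F,nl)→120400; best=6200 via (F,hash)
  {AF}: card=1000; try (A,hash)→800, (A,nl_idx)→2800, (F,merge)→3140, (A,merge)→3420, (F,hash)→5440, (F,nl)→6020 …(+1); best=800 via (A,hash)
  {BCF}: card=4800; try (F,hash)→7200, (F,merge)→8400, (B,hash)→11600, (B,merge)→73750, (F,nl)→121400, (B,nl)→246200; best=7200 via (F,hash)
  {ACF}: card=16000; try (C,hash)→9000, (A,hash)→11200, (C,merge)→15800, (A,nl_idx)→46200, (A,merge)→73520, (A,nl)→102200 …(+1); best=9000 via (C,hash)
  {ABCF}: card=16000; try (A,hash)→12200, (B,hash)→25600, (A,nl_idx)→47200, (A,merge)→74520, (A,nl)→103200, (B,merge)→249350 …(+1); best=12200 via (A,hash)

12200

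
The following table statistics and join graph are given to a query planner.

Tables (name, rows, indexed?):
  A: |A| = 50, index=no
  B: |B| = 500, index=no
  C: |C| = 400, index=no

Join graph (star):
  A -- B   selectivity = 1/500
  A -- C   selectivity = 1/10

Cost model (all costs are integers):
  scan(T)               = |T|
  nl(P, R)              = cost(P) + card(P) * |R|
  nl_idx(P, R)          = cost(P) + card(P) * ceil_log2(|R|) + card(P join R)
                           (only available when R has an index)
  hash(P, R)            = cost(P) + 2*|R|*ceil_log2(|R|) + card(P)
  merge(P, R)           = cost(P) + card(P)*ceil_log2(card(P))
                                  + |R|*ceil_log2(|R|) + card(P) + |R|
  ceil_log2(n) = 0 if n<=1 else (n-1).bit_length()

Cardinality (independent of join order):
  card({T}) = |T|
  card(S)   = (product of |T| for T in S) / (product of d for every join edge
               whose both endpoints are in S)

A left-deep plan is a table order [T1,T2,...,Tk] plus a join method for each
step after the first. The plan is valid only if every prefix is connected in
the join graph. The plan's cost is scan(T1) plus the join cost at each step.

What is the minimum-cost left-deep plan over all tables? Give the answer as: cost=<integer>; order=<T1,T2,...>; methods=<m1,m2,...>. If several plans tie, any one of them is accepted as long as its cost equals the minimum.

Selinger DP (subsets sized 1..n):
  {A}: scan cost=50, card=50
  {B}: scan cost=500, card=500
  {C}: scan cost=400, card=400
  {AB}: card=50; try (A,hash)→1600, (B,merge)→5400, (A,merge)→5850, (B,hash)→9100, (B,nl)→25050, (A,nl)→25500; best=1600 via (A,hash)
  {AC}: card=2000; try (A,hash)→1400, (C,merge)→4400, (A,merge)→4750, (C,hash)→7300, (C,nl)→20050, (A,nl)→20400; best=1400 via (A,hash)
  {ABC}: card=2000; try (C,merge)→5950, (C,hash)→8850, (B,hash)→12400, (C,nl)→21600, (B,merge)→30400, (B,nl)→1001400; best=5950 via (C,merge)

cost=5950; order=B,A,C; methods=hash,merge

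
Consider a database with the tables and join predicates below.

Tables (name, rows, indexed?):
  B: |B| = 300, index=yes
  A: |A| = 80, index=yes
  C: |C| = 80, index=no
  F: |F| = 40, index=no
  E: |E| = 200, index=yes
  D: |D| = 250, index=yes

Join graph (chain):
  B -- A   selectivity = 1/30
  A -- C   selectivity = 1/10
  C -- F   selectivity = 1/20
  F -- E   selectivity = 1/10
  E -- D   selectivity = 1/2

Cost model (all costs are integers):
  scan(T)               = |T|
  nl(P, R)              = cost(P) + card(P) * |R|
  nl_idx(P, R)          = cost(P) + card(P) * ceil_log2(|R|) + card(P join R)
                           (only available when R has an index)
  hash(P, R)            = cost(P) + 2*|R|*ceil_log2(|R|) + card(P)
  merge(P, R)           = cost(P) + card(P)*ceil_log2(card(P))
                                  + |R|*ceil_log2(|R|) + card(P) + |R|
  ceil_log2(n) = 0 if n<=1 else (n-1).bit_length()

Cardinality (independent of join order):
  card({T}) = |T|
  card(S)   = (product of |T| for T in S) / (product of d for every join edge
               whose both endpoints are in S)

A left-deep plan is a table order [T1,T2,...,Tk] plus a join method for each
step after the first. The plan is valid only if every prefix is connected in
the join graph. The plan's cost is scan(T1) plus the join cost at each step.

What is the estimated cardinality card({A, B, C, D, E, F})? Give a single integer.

Tables in S: A(80), B(300), C(80), D(250), E(200), F(40)
Edges inside S: B-A(d=30), A-C(d=10), C-F(d=20), F-E(d=10), E-D(d=2)
numerator = 80 * 300 * 80 * 250 * 200 * 40 = 3840000000000
denominator = 30 * 10 * 20 * 10 * 2 = 120000
card(S) = 3840000000000 / 120000 = 32000000

32000000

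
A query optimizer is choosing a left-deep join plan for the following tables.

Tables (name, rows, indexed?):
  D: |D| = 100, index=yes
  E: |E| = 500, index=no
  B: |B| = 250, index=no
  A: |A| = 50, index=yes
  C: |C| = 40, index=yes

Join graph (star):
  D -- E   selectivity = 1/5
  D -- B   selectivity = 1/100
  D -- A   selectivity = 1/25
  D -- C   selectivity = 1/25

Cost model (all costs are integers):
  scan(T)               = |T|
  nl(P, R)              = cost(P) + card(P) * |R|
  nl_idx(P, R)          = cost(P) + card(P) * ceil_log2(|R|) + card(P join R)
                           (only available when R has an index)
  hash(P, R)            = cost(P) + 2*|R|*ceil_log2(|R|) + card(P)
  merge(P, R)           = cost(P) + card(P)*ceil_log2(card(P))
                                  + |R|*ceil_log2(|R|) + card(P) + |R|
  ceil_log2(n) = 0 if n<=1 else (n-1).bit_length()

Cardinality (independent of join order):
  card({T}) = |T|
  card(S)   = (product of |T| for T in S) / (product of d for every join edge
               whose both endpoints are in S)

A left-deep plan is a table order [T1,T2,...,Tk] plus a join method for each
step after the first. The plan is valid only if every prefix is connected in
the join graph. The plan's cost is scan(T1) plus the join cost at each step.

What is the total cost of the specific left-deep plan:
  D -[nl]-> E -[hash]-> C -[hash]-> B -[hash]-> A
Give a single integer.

step 1: scan D: cost=100, card=100
step 2: join E via nl
    card(P join E) = 100*500/(5) = 10000
    cost = 100 + 100*500 = 50100
step 3: join C via hash
    card(P join C) = 10000*40/(25) = 16000
    cost = 50100 + 2*40*6 + 10000 = 60580
step 4: join B via hash
    card(P join B) = 16000*250/(100) = 40000
    cost = 60580 + 2*250*8 + 16000 = 80580
step 5: join A via hash
    card(P join A) = 40000*50/(25) = 80000
    cost = 80580 + 2*50*6 + 40000 = 121180

121180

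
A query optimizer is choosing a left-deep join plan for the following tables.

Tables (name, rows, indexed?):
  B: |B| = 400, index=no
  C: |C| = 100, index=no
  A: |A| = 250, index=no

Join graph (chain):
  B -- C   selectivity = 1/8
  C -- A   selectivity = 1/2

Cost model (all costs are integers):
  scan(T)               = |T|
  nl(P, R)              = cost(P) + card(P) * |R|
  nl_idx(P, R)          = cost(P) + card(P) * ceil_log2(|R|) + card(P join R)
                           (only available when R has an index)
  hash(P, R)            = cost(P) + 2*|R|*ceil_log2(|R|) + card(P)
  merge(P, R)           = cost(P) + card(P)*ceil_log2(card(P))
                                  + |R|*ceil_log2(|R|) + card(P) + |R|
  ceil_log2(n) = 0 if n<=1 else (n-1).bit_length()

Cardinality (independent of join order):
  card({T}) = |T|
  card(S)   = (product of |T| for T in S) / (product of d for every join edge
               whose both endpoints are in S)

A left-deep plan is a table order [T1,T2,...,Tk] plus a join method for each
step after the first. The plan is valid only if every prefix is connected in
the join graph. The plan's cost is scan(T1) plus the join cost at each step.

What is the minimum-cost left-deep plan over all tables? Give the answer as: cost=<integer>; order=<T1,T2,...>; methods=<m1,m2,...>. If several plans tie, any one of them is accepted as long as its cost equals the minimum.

cost=11200; order=B,C,A; methods=hash,hash

Selinger DP (subsets sized 1..n):
  {B}: scan cost=400, card=400
  {C}: scan cost=100, card=100
  {A}: scan cost=250, card=250
  {BC}: card=5000; try (C,hash)→2200, (B,merge)→4900, (C,merge)→5200, (B,hash)→7400, (B,nl)→40100, (C,nl)→40400; best=2200 via (C,hash)
  {AC}: card=12500; try (C,hash)→1900, (A,merge)→3150, (C,merge)→3300, (A,hash)→4200, (A,nl)→25100, (C,nl)→25250; best=1900 via (C,hash)
  {ABC}: card=625000; try (A,hash)→11200, (B,hash)→21600, (A,merge)→74450, (B,merge)→193400, (A,nl)→1252200, (B,nl)→5001900; best=11200 via (A,hash)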